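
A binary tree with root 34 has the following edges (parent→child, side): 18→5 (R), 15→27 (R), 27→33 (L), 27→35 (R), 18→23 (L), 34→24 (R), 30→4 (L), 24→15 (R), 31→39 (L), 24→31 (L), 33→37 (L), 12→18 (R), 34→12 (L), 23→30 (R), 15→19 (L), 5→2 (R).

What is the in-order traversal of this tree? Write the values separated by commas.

In-order visits the left subtree, then the node, then the right subtree.
At 34: go left to 12.
  At 12: no left child.
  Visit 12.
  At 12: go right to 18.
    At 18: go left to 23.
      At 23: no left child.
      Visit 23.
      At 23: go right to 30.
        At 30: go left to 4.
          4 is a leaf — visit 4.
        Visit 30.
        At 30: no right child.
    Visit 18.
    At 18: go right to 5.
      At 5: no left child.
      Visit 5.
      At 5: go right to 2.
        2 is a leaf — visit 2.
Visit 34.
At 34: go right to 24.
  At 24: go left to 31.
    At 31: go left to 39.
      39 is a leaf — visit 39.
    Visit 31.
    At 31: no right child.
  Visit 24.
  At 24: go right to 15.
    At 15: go left to 19.
      19 is a leaf — visit 19.
    Visit 15.
    At 15: go right to 27.
      At 27: go left to 33.
        At 33: go left to 37.
          37 is a leaf — visit 37.
        Visit 33.
        At 33: no right child.
      Visit 27.
      At 27: go right to 35.
        35 is a leaf — visit 35.

12, 23, 4, 30, 18, 5, 2, 34, 39, 31, 24, 19, 15, 37, 33, 27, 35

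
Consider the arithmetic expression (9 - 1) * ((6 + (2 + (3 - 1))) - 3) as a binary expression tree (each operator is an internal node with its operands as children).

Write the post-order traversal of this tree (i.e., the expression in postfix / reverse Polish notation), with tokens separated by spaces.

9 1 - 6 2 3 1 - + + 3 - *

Post-order on an expression tree gives postfix notation: for each operator, emit left operand, right operand, then the operator.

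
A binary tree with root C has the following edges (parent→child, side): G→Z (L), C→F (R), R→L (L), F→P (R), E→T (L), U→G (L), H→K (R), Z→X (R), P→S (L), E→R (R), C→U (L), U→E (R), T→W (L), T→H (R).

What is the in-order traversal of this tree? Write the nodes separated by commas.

In-order visits the left subtree, then the node, then the right subtree.
At C: go left to U.
  At U: go left to G.
    At G: go left to Z.
      At Z: no left child.
      Visit Z.
      At Z: go right to X.
        X is a leaf — visit X.
    Visit G.
    At G: no right child.
  Visit U.
  At U: go right to E.
    At E: go left to T.
      At T: go left to W.
        W is a leaf — visit W.
      Visit T.
      At T: go right to H.
        At H: no left child.
        Visit H.
        At H: go right to K.
          K is a leaf — visit K.
    Visit E.
    At E: go right to R.
      At R: go left to L.
        L is a leaf — visit L.
      Visit R.
      At R: no right child.
Visit C.
At C: go right to F.
  At F: no left child.
  Visit F.
  At F: go right to P.
    At P: go left to S.
      S is a leaf — visit S.
    Visit P.
    At P: no right child.

Z, X, G, U, W, T, H, K, E, L, R, C, F, S, P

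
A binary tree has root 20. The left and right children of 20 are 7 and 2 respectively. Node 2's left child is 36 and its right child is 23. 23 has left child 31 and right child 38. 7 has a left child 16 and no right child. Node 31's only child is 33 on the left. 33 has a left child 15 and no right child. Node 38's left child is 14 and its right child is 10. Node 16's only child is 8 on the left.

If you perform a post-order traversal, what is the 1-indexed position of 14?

Post-order visits the left subtree, then the right subtree, then the node.
At 20: go left to 7.
  At 7: go left to 16.
    At 16: go left to 8.
      8 is a leaf — visit 8.
    At 16: no right child.
    Visit 16.
  At 7: no right child.
  Visit 7.
At 20: go right to 2.
  At 2: go left to 36.
    36 is a leaf — visit 36.
  At 2: go right to 23.
    At 23: go left to 31.
      At 31: go left to 33.
        At 33: go left to 15.
          15 is a leaf — visit 15.
        At 33: no right child.
        Visit 33.
      At 31: no right child.
      Visit 31.
    At 23: go right to 38.
      At 38: go left to 14.
        14 is a leaf — visit 14.
      At 38: go right to 10.
        10 is a leaf — visit 10.
      Visit 38.
    Visit 23.
  Visit 2.
Visit 20.
Full post-order sequence: 8, 16, 7, 36, 15, 33, 31, 14, 10, 38, 23, 2, 20.

8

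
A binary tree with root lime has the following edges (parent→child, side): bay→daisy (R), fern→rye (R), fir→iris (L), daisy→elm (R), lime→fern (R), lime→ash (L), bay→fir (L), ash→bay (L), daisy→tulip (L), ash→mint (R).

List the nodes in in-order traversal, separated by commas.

In-order visits the left subtree, then the node, then the right subtree.
At lime: go left to ash.
  At ash: go left to bay.
    At bay: go left to fir.
      At fir: go left to iris.
        iris is a leaf — visit iris.
      Visit fir.
      At fir: no right child.
    Visit bay.
    At bay: go right to daisy.
      At daisy: go left to tulip.
        tulip is a leaf — visit tulip.
      Visit daisy.
      At daisy: go right to elm.
        elm is a leaf — visit elm.
  Visit ash.
  At ash: go right to mint.
    mint is a leaf — visit mint.
Visit lime.
At lime: go right to fern.
  At fern: no left child.
  Visit fern.
  At fern: go right to rye.
    rye is a leaf — visit rye.

iris, fir, bay, tulip, daisy, elm, ash, mint, lime, fern, rye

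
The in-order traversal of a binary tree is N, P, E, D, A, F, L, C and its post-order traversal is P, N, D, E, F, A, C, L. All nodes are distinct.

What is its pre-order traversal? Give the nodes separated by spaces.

The last element of post-order is the root; it splits in-order into left and right subtrees.
Root L: left subtree has 6 nodes {N, P, E, D, A, F}, right has 1 {C}.
  Root A: left subtree has 4 nodes {N, P, E, D}, right has 1 {F}.
    Root E: left subtree has 2 nodes {N, P}, right has 1 {D}.
      Root N: left subtree has 0 nodes { }, right has 1 {P}.

L A E N P D F C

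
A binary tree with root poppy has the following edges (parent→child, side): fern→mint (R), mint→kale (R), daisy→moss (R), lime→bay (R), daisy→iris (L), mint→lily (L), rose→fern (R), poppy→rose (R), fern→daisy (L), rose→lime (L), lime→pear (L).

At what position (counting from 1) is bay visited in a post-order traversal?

2

Post-order visits the left subtree, then the right subtree, then the node.
At poppy: no left child.
At poppy: go right to rose.
  At rose: go left to lime.
    At lime: go left to pear.
      pear is a leaf — visit pear.
    At lime: go right to bay.
      bay is a leaf — visit bay.
    Visit lime.
  At rose: go right to fern.
    At fern: go left to daisy.
      At daisy: go left to iris.
        iris is a leaf — visit iris.
      At daisy: go right to moss.
        moss is a leaf — visit moss.
      Visit daisy.
    At fern: go right to mint.
      At mint: go left to lily.
        lily is a leaf — visit lily.
      At mint: go right to kale.
        kale is a leaf — visit kale.
      Visit mint.
    Visit fern.
  Visit rose.
Visit poppy.
Full post-order sequence: pear, bay, lime, iris, moss, daisy, lily, kale, mint, fern, rose, poppy.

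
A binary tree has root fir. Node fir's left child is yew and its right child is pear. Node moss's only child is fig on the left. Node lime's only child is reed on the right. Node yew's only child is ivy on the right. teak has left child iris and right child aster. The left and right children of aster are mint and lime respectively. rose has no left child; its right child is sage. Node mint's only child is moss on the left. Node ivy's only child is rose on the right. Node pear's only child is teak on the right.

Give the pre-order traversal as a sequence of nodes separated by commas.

fir, yew, ivy, rose, sage, pear, teak, iris, aster, mint, moss, fig, lime, reed

Pre-order visits the node, then its left subtree, then its right subtree.
Visit fir.
At fir: go left to yew.
  Visit yew.
  At yew: no left child.
  At yew: go right to ivy.
    Visit ivy.
    At ivy: no left child.
    At ivy: go right to rose.
      Visit rose.
      At rose: no left child.
      At rose: go right to sage.
        sage is a leaf — visit sage.
At fir: go right to pear.
  Visit pear.
  At pear: no left child.
  At pear: go right to teak.
    Visit teak.
    At teak: go left to iris.
      iris is a leaf — visit iris.
    At teak: go right to aster.
      Visit aster.
      At aster: go left to mint.
        Visit mint.
        At mint: go left to moss.
          Visit moss.
          At moss: go left to fig.
            fig is a leaf — visit fig.
          At moss: no right child.
        At mint: no right child.
      At aster: go right to lime.
        Visit lime.
        At lime: no left child.
        At lime: go right to reed.
          reed is a leaf — visit reed.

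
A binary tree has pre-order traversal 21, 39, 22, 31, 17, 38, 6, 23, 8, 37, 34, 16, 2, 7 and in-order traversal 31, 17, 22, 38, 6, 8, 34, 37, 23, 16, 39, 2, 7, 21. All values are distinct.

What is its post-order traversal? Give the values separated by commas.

The first element of pre-order is the root; it splits in-order into left and right subtrees.
Root 21: left subtree has 13 nodes {31, 17, 22, 38, 6, 8, 34, 37, 23, 16, 39, 2, 7}, right has 0 { }.
  Root 39: left subtree has 10 nodes {31, 17, 22, 38, 6, 8, 34, 37, 23, 16}, right has 2 {2, 7}.
    Root 22: left subtree has 2 nodes {31, 17}, right has 7 {38, 6, 8, 34, 37, 23, 16}.
      Root 31: left subtree has 0 nodes { }, right has 1 {17}.
      Root 38: left subtree has 0 nodes { }, right has 6 {6, 8, 34, 37, 23, 16}.
        Root 6: left subtree has 0 nodes { }, right has 5 {8, 34, 37, 23, 16}.
          Root 23: left subtree has 3 nodes {8, 34, 37}, right has 1 {16}.
            Root 8: left subtree has 0 nodes { }, right has 2 {34, 37}.
              Root 37: left subtree has 1 node {34}, right has 0 { }.
    Root 2: left subtree has 0 nodes { }, right has 1 {7}.

17, 31, 34, 37, 8, 16, 23, 6, 38, 22, 7, 2, 39, 21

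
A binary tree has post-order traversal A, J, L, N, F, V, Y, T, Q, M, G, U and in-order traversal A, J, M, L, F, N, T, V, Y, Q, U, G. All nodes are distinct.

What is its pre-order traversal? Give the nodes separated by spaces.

U M J A Q T F L N Y V G

The last element of post-order is the root; it splits in-order into left and right subtrees.
Root U: left subtree has 10 nodes {A, J, M, L, F, N, T, V, Y, Q}, right has 1 {G}.
  Root M: left subtree has 2 nodes {A, J}, right has 7 {L, F, N, T, V, Y, Q}.
    Root J: left subtree has 1 node {A}, right has 0 { }.
    Root Q: left subtree has 6 nodes {L, F, N, T, V, Y}, right has 0 { }.
      Root T: left subtree has 3 nodes {L, F, N}, right has 2 {V, Y}.
        Root F: left subtree has 1 node {L}, right has 1 {N}.
        Root Y: left subtree has 1 node {V}, right has 0 { }.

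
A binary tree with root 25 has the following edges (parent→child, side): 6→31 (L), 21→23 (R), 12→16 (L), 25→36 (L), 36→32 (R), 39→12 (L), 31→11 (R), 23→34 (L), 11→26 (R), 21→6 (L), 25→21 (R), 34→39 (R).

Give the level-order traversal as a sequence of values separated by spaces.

Level-order visits nodes level by level from the root, left to right within each level.
Level 0: 25
Level 1: 36, 21
Level 2: 32, 6, 23
Level 3: 31, 34
Level 4: 11, 39
Level 5: 26, 12
Level 6: 16

25 36 21 32 6 23 31 34 11 39 26 12 16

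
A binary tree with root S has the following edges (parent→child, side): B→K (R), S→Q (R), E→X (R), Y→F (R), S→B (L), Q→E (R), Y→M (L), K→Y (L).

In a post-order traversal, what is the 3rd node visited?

Y

Post-order visits the left subtree, then the right subtree, then the node.
At S: go left to B.
  At B: no left child.
  At B: go right to K.
    At K: go left to Y.
      At Y: go left to M.
        M is a leaf — visit M.
      At Y: go right to F.
        F is a leaf — visit F.
      Visit Y.
    At K: no right child.
    Visit K.
  Visit B.
At S: go right to Q.
  At Q: no left child.
  At Q: go right to E.
    At E: no left child.
    At E: go right to X.
      X is a leaf — visit X.
    Visit E.
  Visit Q.
Visit S.
Full post-order sequence: M, F, Y, K, B, X, E, Q, S.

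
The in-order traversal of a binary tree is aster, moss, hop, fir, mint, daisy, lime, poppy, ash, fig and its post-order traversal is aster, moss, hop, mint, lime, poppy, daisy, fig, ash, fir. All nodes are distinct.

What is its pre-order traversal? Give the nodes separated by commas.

fir, hop, moss, aster, ash, daisy, mint, poppy, lime, fig

The last element of post-order is the root; it splits in-order into left and right subtrees.
Root fir: left subtree has 3 nodes {aster, moss, hop}, right has 6 {mint, daisy, lime, poppy, ash, fig}.
  Root hop: left subtree has 2 nodes {aster, moss}, right has 0 { }.
    Root moss: left subtree has 1 node {aster}, right has 0 { }.
  Root ash: left subtree has 4 nodes {mint, daisy, lime, poppy}, right has 1 {fig}.
    Root daisy: left subtree has 1 node {mint}, right has 2 {lime, poppy}.
      Root poppy: left subtree has 1 node {lime}, right has 0 { }.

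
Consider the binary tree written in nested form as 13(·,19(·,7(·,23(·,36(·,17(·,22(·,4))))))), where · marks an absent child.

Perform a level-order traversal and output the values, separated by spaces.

Level-order visits nodes level by level from the root, left to right within each level.
Level 0: 13
Level 1: 19
Level 2: 7
Level 3: 23
Level 4: 36
Level 5: 17
Level 6: 22
Level 7: 4

13 19 7 23 36 17 22 4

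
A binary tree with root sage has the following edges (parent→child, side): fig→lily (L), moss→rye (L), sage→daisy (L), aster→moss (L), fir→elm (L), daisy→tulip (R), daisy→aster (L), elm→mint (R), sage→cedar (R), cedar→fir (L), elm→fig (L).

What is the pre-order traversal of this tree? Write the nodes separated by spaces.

sage daisy aster moss rye tulip cedar fir elm fig lily mint

Pre-order visits the node, then its left subtree, then its right subtree.
Visit sage.
At sage: go left to daisy.
  Visit daisy.
  At daisy: go left to aster.
    Visit aster.
    At aster: go left to moss.
      Visit moss.
      At moss: go left to rye.
        rye is a leaf — visit rye.
      At moss: no right child.
    At aster: no right child.
  At daisy: go right to tulip.
    tulip is a leaf — visit tulip.
At sage: go right to cedar.
  Visit cedar.
  At cedar: go left to fir.
    Visit fir.
    At fir: go left to elm.
      Visit elm.
      At elm: go left to fig.
        Visit fig.
        At fig: go left to lily.
          lily is a leaf — visit lily.
        At fig: no right child.
      At elm: go right to mint.
        mint is a leaf — visit mint.
    At fir: no right child.
  At cedar: no right child.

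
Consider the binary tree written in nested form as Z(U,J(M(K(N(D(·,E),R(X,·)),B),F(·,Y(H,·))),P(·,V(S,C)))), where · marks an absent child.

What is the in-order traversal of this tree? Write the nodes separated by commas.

U, Z, D, E, N, X, R, K, B, M, F, H, Y, J, P, S, V, C

In-order visits the left subtree, then the node, then the right subtree.
At Z: go left to U.
  U is a leaf — visit U.
Visit Z.
At Z: go right to J.
  At J: go left to M.
    At M: go left to K.
      At K: go left to N.
        At N: go left to D.
          At D: no left child.
          Visit D.
          At D: go right to E.
            E is a leaf — visit E.
        Visit N.
        At N: go right to R.
          At R: go left to X.
            X is a leaf — visit X.
          Visit R.
          At R: no right child.
      Visit K.
      At K: go right to B.
        B is a leaf — visit B.
    Visit M.
    At M: go right to F.
      At F: no left child.
      Visit F.
      At F: go right to Y.
        At Y: go left to H.
          H is a leaf — visit H.
        Visit Y.
        At Y: no right child.
  Visit J.
  At J: go right to P.
    At P: no left child.
    Visit P.
    At P: go right to V.
      At V: go left to S.
        S is a leaf — visit S.
      Visit V.
      At V: go right to C.
        C is a leaf — visit C.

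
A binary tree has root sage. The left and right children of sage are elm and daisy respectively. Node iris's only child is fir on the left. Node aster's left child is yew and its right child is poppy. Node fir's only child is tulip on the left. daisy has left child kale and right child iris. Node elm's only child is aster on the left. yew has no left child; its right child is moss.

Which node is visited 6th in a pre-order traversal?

poppy

Pre-order visits the node, then its left subtree, then its right subtree.
Visit sage.
At sage: go left to elm.
  Visit elm.
  At elm: go left to aster.
    Visit aster.
    At aster: go left to yew.
      Visit yew.
      At yew: no left child.
      At yew: go right to moss.
        moss is a leaf — visit moss.
    At aster: go right to poppy.
      poppy is a leaf — visit poppy.
  At elm: no right child.
At sage: go right to daisy.
  Visit daisy.
  At daisy: go left to kale.
    kale is a leaf — visit kale.
  At daisy: go right to iris.
    Visit iris.
    At iris: go left to fir.
      Visit fir.
      At fir: go left to tulip.
        tulip is a leaf — visit tulip.
      At fir: no right child.
    At iris: no right child.
Full pre-order sequence: sage, elm, aster, yew, moss, poppy, daisy, kale, iris, fir, tulip.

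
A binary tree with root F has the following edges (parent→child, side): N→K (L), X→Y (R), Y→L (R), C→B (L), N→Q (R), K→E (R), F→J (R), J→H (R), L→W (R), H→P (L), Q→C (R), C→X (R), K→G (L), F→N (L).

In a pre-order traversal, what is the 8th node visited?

Pre-order visits the node, then its left subtree, then its right subtree.
Visit F.
At F: go left to N.
  Visit N.
  At N: go left to K.
    Visit K.
    At K: go left to G.
      G is a leaf — visit G.
    At K: go right to E.
      E is a leaf — visit E.
  At N: go right to Q.
    Visit Q.
    At Q: no left child.
    At Q: go right to C.
      Visit C.
      At C: go left to B.
        B is a leaf — visit B.
      At C: go right to X.
        Visit X.
        At X: no left child.
        At X: go right to Y.
          Visit Y.
          At Y: no left child.
          At Y: go right to L.
            Visit L.
            At L: no left child.
            At L: go right to W.
              W is a leaf — visit W.
At F: go right to J.
  Visit J.
  At J: no left child.
  At J: go right to H.
    Visit H.
    At H: go left to P.
      P is a leaf — visit P.
    At H: no right child.
Full pre-order sequence: F, N, K, G, E, Q, C, B, X, Y, L, W, J, H, P.

B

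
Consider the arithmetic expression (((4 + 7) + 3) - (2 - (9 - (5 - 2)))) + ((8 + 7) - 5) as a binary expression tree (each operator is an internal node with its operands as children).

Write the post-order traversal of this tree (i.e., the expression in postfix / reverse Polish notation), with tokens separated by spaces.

4 7 + 3 + 2 9 5 2 - - - - 8 7 + 5 - +

Post-order on an expression tree gives postfix notation: for each operator, emit left operand, right operand, then the operator.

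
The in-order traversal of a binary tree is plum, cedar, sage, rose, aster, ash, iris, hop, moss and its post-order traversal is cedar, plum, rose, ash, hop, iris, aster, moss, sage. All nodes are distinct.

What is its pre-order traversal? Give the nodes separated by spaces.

The last element of post-order is the root; it splits in-order into left and right subtrees.
Root sage: left subtree has 2 nodes {plum, cedar}, right has 6 {rose, aster, ash, iris, hop, moss}.
  Root plum: left subtree has 0 nodes { }, right has 1 {cedar}.
  Root moss: left subtree has 5 nodes {rose, aster, ash, iris, hop}, right has 0 { }.
    Root aster: left subtree has 1 node {rose}, right has 3 {ash, iris, hop}.
      Root iris: left subtree has 1 node {ash}, right has 1 {hop}.

sage plum cedar moss aster rose iris ash hop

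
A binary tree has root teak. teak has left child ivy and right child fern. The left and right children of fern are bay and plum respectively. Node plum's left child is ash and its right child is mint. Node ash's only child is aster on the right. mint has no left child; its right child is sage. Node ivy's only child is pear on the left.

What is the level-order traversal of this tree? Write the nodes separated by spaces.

teak ivy fern pear bay plum ash mint aster sage

Level-order visits nodes level by level from the root, left to right within each level.
Level 0: teak
Level 1: ivy, fern
Level 2: pear, bay, plum
Level 3: ash, mint
Level 4: aster, sage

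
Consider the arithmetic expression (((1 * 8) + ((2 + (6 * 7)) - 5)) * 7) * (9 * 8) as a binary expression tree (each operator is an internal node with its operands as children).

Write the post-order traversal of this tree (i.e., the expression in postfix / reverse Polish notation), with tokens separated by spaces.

Post-order on an expression tree gives postfix notation: for each operator, emit left operand, right operand, then the operator.

1 8 * 2 6 7 * + 5 - + 7 * 9 8 * *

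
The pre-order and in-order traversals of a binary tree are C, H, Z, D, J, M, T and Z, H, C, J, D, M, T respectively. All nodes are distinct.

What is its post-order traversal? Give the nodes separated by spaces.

Z H J T M D C

The first element of pre-order is the root; it splits in-order into left and right subtrees.
Root C: left subtree has 2 nodes {Z, H}, right has 4 {J, D, M, T}.
  Root H: left subtree has 1 node {Z}, right has 0 { }.
  Root D: left subtree has 1 node {J}, right has 2 {M, T}.
    Root M: left subtree has 0 nodes { }, right has 1 {T}.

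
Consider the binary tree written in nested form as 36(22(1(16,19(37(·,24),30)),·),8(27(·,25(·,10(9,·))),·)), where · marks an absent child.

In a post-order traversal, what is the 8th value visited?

9

Post-order visits the left subtree, then the right subtree, then the node.
At 36: go left to 22.
  At 22: go left to 1.
    At 1: go left to 16.
      16 is a leaf — visit 16.
    At 1: go right to 19.
      At 19: go left to 37.
        At 37: no left child.
        At 37: go right to 24.
          24 is a leaf — visit 24.
        Visit 37.
      At 19: go right to 30.
        30 is a leaf — visit 30.
      Visit 19.
    Visit 1.
  At 22: no right child.
  Visit 22.
At 36: go right to 8.
  At 8: go left to 27.
    At 27: no left child.
    At 27: go right to 25.
      At 25: no left child.
      At 25: go right to 10.
        At 10: go left to 9.
          9 is a leaf — visit 9.
        At 10: no right child.
        Visit 10.
      Visit 25.
    Visit 27.
  At 8: no right child.
  Visit 8.
Visit 36.
Full post-order sequence: 16, 24, 37, 30, 19, 1, 22, 9, 10, 25, 27, 8, 36.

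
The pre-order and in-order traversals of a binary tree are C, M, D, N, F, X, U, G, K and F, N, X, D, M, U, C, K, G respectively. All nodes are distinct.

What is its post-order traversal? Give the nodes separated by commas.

The first element of pre-order is the root; it splits in-order into left and right subtrees.
Root C: left subtree has 6 nodes {F, N, X, D, M, U}, right has 2 {K, G}.
  Root M: left subtree has 4 nodes {F, N, X, D}, right has 1 {U}.
    Root D: left subtree has 3 nodes {F, N, X}, right has 0 { }.
      Root N: left subtree has 1 node {F}, right has 1 {X}.
  Root G: left subtree has 1 node {K}, right has 0 { }.

F, X, N, D, U, M, K, G, C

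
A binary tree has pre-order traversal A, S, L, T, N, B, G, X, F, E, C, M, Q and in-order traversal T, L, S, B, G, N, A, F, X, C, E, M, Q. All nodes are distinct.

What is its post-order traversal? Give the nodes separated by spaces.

T L G B N S F C Q M E X A

The first element of pre-order is the root; it splits in-order into left and right subtrees.
Root A: left subtree has 6 nodes {T, L, S, B, G, N}, right has 6 {F, X, C, E, M, Q}.
  Root S: left subtree has 2 nodes {T, L}, right has 3 {B, G, N}.
    Root L: left subtree has 1 node {T}, right has 0 { }.
    Root N: left subtree has 2 nodes {B, G}, right has 0 { }.
      Root B: left subtree has 0 nodes { }, right has 1 {G}.
  Root X: left subtree has 1 node {F}, right has 4 {C, E, M, Q}.
    Root E: left subtree has 1 node {C}, right has 2 {M, Q}.
      Root M: left subtree has 0 nodes { }, right has 1 {Q}.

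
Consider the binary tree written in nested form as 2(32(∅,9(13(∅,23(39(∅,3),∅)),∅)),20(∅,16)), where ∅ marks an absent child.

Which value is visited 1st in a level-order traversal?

2

Level-order visits nodes level by level from the root, left to right within each level.
Level 0: 2
Level 1: 32, 20
Level 2: 9, 16
Level 3: 13
Level 4: 23
Level 5: 39
Level 6: 3
Full level-order sequence: 2, 32, 20, 9, 16, 13, 23, 39, 3.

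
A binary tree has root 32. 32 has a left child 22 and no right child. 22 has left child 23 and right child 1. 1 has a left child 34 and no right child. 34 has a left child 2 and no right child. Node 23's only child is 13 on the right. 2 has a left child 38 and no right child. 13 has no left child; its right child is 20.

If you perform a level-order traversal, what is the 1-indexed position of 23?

3

Level-order visits nodes level by level from the root, left to right within each level.
Level 0: 32
Level 1: 22
Level 2: 23, 1
Level 3: 13, 34
Level 4: 20, 2
Level 5: 38
Full level-order sequence: 32, 22, 23, 1, 13, 34, 20, 2, 38.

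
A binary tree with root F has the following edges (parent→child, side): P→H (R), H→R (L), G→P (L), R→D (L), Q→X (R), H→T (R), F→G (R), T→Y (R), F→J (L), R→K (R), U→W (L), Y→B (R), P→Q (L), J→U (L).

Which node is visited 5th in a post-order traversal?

Q

Post-order visits the left subtree, then the right subtree, then the node.
At F: go left to J.
  At J: go left to U.
    At U: go left to W.
      W is a leaf — visit W.
    At U: no right child.
    Visit U.
  At J: no right child.
  Visit J.
At F: go right to G.
  At G: go left to P.
    At P: go left to Q.
      At Q: no left child.
      At Q: go right to X.
        X is a leaf — visit X.
      Visit Q.
    At P: go right to H.
      At H: go left to R.
        At R: go left to D.
          D is a leaf — visit D.
        At R: go right to K.
          K is a leaf — visit K.
        Visit R.
      At H: go right to T.
        At T: no left child.
        At T: go right to Y.
          At Y: no left child.
          At Y: go right to B.
            B is a leaf — visit B.
          Visit Y.
        Visit T.
      Visit H.
    Visit P.
  At G: no right child.
  Visit G.
Visit F.
Full post-order sequence: W, U, J, X, Q, D, K, R, B, Y, T, H, P, G, F.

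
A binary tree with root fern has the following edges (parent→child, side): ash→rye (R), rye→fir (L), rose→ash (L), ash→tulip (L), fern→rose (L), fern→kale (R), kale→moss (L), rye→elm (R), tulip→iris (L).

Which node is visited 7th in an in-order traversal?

rose

In-order visits the left subtree, then the node, then the right subtree.
At fern: go left to rose.
  At rose: go left to ash.
    At ash: go left to tulip.
      At tulip: go left to iris.
        iris is a leaf — visit iris.
      Visit tulip.
      At tulip: no right child.
    Visit ash.
    At ash: go right to rye.
      At rye: go left to fir.
        fir is a leaf — visit fir.
      Visit rye.
      At rye: go right to elm.
        elm is a leaf — visit elm.
  Visit rose.
  At rose: no right child.
Visit fern.
At fern: go right to kale.
  At kale: go left to moss.
    moss is a leaf — visit moss.
  Visit kale.
  At kale: no right child.
Full in-order sequence: iris, tulip, ash, fir, rye, elm, rose, fern, moss, kale.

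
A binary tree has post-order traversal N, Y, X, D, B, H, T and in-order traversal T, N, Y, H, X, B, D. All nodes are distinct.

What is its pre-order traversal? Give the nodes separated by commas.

The last element of post-order is the root; it splits in-order into left and right subtrees.
Root T: left subtree has 0 nodes { }, right has 6 {N, Y, H, X, B, D}.
  Root H: left subtree has 2 nodes {N, Y}, right has 3 {X, B, D}.
    Root Y: left subtree has 1 node {N}, right has 0 { }.
    Root B: left subtree has 1 node {X}, right has 1 {D}.

T, H, Y, N, B, X, D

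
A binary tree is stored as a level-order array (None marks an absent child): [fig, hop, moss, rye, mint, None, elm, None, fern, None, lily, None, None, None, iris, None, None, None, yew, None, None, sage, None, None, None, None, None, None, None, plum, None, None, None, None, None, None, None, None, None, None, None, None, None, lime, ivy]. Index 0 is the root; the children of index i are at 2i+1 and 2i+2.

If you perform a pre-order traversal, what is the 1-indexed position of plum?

Pre-order visits the node, then its left subtree, then its right subtree.
Visit fig.
At fig: go left to hop.
  Visit hop.
  At hop: go left to rye.
    Visit rye.
    At rye: no left child.
    At rye: go right to fern.
      Visit fern.
      At fern: no left child.
      At fern: go right to yew.
        yew is a leaf — visit yew.
  At hop: go right to mint.
    Visit mint.
    At mint: no left child.
    At mint: go right to lily.
      Visit lily.
      At lily: go left to sage.
        Visit sage.
        At sage: go left to lime.
          lime is a leaf — visit lime.
        At sage: go right to ivy.
          ivy is a leaf — visit ivy.
      At lily: no right child.
At fig: go right to moss.
  Visit moss.
  At moss: no left child.
  At moss: go right to elm.
    Visit elm.
    At elm: no left child.
    At elm: go right to iris.
      Visit iris.
      At iris: go left to plum.
        plum is a leaf — visit plum.
      At iris: no right child.
Full pre-order sequence: fig, hop, rye, fern, yew, mint, lily, sage, lime, ivy, moss, elm, iris, plum.

14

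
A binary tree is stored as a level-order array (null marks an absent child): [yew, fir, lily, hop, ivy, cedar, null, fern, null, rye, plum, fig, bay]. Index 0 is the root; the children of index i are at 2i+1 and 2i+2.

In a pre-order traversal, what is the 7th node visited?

Pre-order visits the node, then its left subtree, then its right subtree.
Visit yew.
At yew: go left to fir.
  Visit fir.
  At fir: go left to hop.
    Visit hop.
    At hop: go left to fern.
      fern is a leaf — visit fern.
    At hop: no right child.
  At fir: go right to ivy.
    Visit ivy.
    At ivy: go left to rye.
      rye is a leaf — visit rye.
    At ivy: go right to plum.
      plum is a leaf — visit plum.
At yew: go right to lily.
  Visit lily.
  At lily: go left to cedar.
    Visit cedar.
    At cedar: go left to fig.
      fig is a leaf — visit fig.
    At cedar: go right to bay.
      bay is a leaf — visit bay.
  At lily: no right child.
Full pre-order sequence: yew, fir, hop, fern, ivy, rye, plum, lily, cedar, fig, bay.

plum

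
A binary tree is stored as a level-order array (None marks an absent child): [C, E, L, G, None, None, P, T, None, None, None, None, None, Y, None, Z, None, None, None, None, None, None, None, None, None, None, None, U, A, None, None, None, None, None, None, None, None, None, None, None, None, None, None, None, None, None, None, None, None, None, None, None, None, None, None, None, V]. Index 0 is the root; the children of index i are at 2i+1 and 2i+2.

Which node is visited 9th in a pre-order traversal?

U

Pre-order visits the node, then its left subtree, then its right subtree.
Visit C.
At C: go left to E.
  Visit E.
  At E: go left to G.
    Visit G.
    At G: go left to T.
      Visit T.
      At T: go left to Z.
        Z is a leaf — visit Z.
      At T: no right child.
    At G: no right child.
  At E: no right child.
At C: go right to L.
  Visit L.
  At L: no left child.
  At L: go right to P.
    Visit P.
    At P: go left to Y.
      Visit Y.
      At Y: go left to U.
        Visit U.
        At U: no left child.
        At U: go right to V.
          V is a leaf — visit V.
      At Y: go right to A.
        A is a leaf — visit A.
    At P: no right child.
Full pre-order sequence: C, E, G, T, Z, L, P, Y, U, V, A.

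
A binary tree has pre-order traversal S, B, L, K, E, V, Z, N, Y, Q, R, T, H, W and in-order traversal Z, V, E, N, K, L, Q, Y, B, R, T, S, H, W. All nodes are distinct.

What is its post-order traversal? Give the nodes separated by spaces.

The first element of pre-order is the root; it splits in-order into left and right subtrees.
Root S: left subtree has 11 nodes {Z, V, E, N, K, L, Q, Y, B, R, T}, right has 2 {H, W}.
  Root B: left subtree has 8 nodes {Z, V, E, N, K, L, Q, Y}, right has 2 {R, T}.
    Root L: left subtree has 5 nodes {Z, V, E, N, K}, right has 2 {Q, Y}.
      Root K: left subtree has 4 nodes {Z, V, E, N}, right has 0 { }.
        Root E: left subtree has 2 nodes {Z, V}, right has 1 {N}.
          Root V: left subtree has 1 node {Z}, right has 0 { }.
      Root Y: left subtree has 1 node {Q}, right has 0 { }.
    Root R: left subtree has 0 nodes { }, right has 1 {T}.
  Root H: left subtree has 0 nodes { }, right has 1 {W}.

Z V N E K Q Y L T R B W H S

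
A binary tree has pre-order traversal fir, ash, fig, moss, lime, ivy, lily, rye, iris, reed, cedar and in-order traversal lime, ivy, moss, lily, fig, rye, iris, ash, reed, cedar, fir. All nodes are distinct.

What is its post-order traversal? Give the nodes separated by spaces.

The first element of pre-order is the root; it splits in-order into left and right subtrees.
Root fir: left subtree has 10 nodes {lime, ivy, moss, lily, fig, rye, iris, ash, reed, cedar}, right has 0 { }.
  Root ash: left subtree has 7 nodes {lime, ivy, moss, lily, fig, rye, iris}, right has 2 {reed, cedar}.
    Root fig: left subtree has 4 nodes {lime, ivy, moss, lily}, right has 2 {rye, iris}.
      Root moss: left subtree has 2 nodes {lime, ivy}, right has 1 {lily}.
        Root lime: left subtree has 0 nodes { }, right has 1 {ivy}.
      Root rye: left subtree has 0 nodes { }, right has 1 {iris}.
    Root reed: left subtree has 0 nodes { }, right has 1 {cedar}.

ivy lime lily moss iris rye fig cedar reed ash fir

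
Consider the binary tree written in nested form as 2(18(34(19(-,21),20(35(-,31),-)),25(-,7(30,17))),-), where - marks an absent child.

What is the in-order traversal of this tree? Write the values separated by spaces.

19 21 34 35 31 20 18 25 30 7 17 2

In-order visits the left subtree, then the node, then the right subtree.
At 2: go left to 18.
  At 18: go left to 34.
    At 34: go left to 19.
      At 19: no left child.
      Visit 19.
      At 19: go right to 21.
        21 is a leaf — visit 21.
    Visit 34.
    At 34: go right to 20.
      At 20: go left to 35.
        At 35: no left child.
        Visit 35.
        At 35: go right to 31.
          31 is a leaf — visit 31.
      Visit 20.
      At 20: no right child.
  Visit 18.
  At 18: go right to 25.
    At 25: no left child.
    Visit 25.
    At 25: go right to 7.
      At 7: go left to 30.
        30 is a leaf — visit 30.
      Visit 7.
      At 7: go right to 17.
        17 is a leaf — visit 17.
Visit 2.
At 2: no right child.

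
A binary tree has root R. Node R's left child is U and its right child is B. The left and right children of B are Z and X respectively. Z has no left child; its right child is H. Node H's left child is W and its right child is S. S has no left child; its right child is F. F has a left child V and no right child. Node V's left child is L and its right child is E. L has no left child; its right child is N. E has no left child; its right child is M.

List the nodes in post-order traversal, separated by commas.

U, W, N, L, M, E, V, F, S, H, Z, X, B, R

Post-order visits the left subtree, then the right subtree, then the node.
At R: go left to U.
  U is a leaf — visit U.
At R: go right to B.
  At B: go left to Z.
    At Z: no left child.
    At Z: go right to H.
      At H: go left to W.
        W is a leaf — visit W.
      At H: go right to S.
        At S: no left child.
        At S: go right to F.
          At F: go left to V.
            At V: go left to L.
              At L: no left child.
              At L: go right to N.
                N is a leaf — visit N.
              Visit L.
            At V: go right to E.
              At E: no left child.
              At E: go right to M.
                M is a leaf — visit M.
              Visit E.
            Visit V.
          At F: no right child.
          Visit F.
        Visit S.
      Visit H.
    Visit Z.
  At B: go right to X.
    X is a leaf — visit X.
  Visit B.
Visit R.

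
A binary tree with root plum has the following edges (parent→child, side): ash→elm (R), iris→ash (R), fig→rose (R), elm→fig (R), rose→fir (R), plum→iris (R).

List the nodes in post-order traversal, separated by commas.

fir, rose, fig, elm, ash, iris, plum

Post-order visits the left subtree, then the right subtree, then the node.
At plum: no left child.
At plum: go right to iris.
  At iris: no left child.
  At iris: go right to ash.
    At ash: no left child.
    At ash: go right to elm.
      At elm: no left child.
      At elm: go right to fig.
        At fig: no left child.
        At fig: go right to rose.
          At rose: no left child.
          At rose: go right to fir.
            fir is a leaf — visit fir.
          Visit rose.
        Visit fig.
      Visit elm.
    Visit ash.
  Visit iris.
Visit plum.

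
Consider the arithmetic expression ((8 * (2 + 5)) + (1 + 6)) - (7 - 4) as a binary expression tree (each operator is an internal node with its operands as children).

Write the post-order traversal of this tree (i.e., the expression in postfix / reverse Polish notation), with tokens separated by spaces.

8 2 5 + * 1 6 + + 7 4 - -

Post-order on an expression tree gives postfix notation: for each operator, emit left operand, right operand, then the operator.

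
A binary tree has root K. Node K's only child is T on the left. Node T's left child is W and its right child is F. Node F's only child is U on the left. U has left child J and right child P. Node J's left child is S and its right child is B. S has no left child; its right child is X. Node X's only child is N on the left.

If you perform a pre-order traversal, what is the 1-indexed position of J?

Pre-order visits the node, then its left subtree, then its right subtree.
Visit K.
At K: go left to T.
  Visit T.
  At T: go left to W.
    W is a leaf — visit W.
  At T: go right to F.
    Visit F.
    At F: go left to U.
      Visit U.
      At U: go left to J.
        Visit J.
        At J: go left to S.
          Visit S.
          At S: no left child.
          At S: go right to X.
            Visit X.
            At X: go left to N.
              N is a leaf — visit N.
            At X: no right child.
        At J: go right to B.
          B is a leaf — visit B.
      At U: go right to P.
        P is a leaf — visit P.
    At F: no right child.
At K: no right child.
Full pre-order sequence: K, T, W, F, U, J, S, X, N, B, P.

6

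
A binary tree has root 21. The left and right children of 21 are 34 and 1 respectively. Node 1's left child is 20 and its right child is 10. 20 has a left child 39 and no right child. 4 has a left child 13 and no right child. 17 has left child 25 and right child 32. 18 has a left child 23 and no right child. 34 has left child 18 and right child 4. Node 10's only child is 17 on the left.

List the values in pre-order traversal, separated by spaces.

21 34 18 23 4 13 1 20 39 10 17 25 32

Pre-order visits the node, then its left subtree, then its right subtree.
Visit 21.
At 21: go left to 34.
  Visit 34.
  At 34: go left to 18.
    Visit 18.
    At 18: go left to 23.
      23 is a leaf — visit 23.
    At 18: no right child.
  At 34: go right to 4.
    Visit 4.
    At 4: go left to 13.
      13 is a leaf — visit 13.
    At 4: no right child.
At 21: go right to 1.
  Visit 1.
  At 1: go left to 20.
    Visit 20.
    At 20: go left to 39.
      39 is a leaf — visit 39.
    At 20: no right child.
  At 1: go right to 10.
    Visit 10.
    At 10: go left to 17.
      Visit 17.
      At 17: go left to 25.
        25 is a leaf — visit 25.
      At 17: go right to 32.
        32 is a leaf — visit 32.
    At 10: no right child.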